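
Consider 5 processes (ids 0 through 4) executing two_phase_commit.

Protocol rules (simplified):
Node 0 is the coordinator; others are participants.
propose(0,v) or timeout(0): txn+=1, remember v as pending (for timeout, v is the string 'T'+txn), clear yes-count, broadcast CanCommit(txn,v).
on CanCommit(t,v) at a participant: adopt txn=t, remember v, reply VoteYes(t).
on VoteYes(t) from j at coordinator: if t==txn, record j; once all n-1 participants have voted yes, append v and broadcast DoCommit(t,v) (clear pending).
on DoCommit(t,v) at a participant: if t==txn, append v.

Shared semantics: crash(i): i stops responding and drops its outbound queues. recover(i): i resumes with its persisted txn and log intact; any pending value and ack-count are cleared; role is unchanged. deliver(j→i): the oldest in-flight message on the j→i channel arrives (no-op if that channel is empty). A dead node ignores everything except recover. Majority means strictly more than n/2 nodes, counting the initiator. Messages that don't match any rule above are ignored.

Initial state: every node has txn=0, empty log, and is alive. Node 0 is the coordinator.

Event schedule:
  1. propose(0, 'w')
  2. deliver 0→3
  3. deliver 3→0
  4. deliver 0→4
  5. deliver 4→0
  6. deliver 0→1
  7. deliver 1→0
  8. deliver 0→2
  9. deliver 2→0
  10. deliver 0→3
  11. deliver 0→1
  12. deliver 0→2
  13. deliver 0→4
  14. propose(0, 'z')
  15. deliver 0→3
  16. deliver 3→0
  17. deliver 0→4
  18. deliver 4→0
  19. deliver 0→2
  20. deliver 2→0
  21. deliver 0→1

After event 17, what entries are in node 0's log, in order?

e1 propose(0,'w'): 0[coor,t=1,-]
e2 deliver 0→3: 3[part,t=1,-]
e3 deliver 3→0: ·
e4 deliver 0→4: 4[part,t=1,-]
e5 deliver 4→0: ·
e6 deliver 0→1: 1[part,t=1,-]
e7 deliver 1→0: ·
e8 deliver 0→2: 2[part,t=1,-]
e9 deliver 2→0: 0[coor,t=1,w]
e10 deliver 0→3: 3[part,t=1,w]
e11 deliver 0→1: 1[part,t=1,w]
e12 deliver 0→2: 2[part,t=1,w]
e13 deliver 0→4: 4[part,t=1,w]
e14 propose(0,'z'): 0[coor,t=2,w]
e15 deliver 0→3: 3[part,t=2,w]
e16 deliver 3→0: ·
e17 deliver 0→4: 4[part,t=2,w]

w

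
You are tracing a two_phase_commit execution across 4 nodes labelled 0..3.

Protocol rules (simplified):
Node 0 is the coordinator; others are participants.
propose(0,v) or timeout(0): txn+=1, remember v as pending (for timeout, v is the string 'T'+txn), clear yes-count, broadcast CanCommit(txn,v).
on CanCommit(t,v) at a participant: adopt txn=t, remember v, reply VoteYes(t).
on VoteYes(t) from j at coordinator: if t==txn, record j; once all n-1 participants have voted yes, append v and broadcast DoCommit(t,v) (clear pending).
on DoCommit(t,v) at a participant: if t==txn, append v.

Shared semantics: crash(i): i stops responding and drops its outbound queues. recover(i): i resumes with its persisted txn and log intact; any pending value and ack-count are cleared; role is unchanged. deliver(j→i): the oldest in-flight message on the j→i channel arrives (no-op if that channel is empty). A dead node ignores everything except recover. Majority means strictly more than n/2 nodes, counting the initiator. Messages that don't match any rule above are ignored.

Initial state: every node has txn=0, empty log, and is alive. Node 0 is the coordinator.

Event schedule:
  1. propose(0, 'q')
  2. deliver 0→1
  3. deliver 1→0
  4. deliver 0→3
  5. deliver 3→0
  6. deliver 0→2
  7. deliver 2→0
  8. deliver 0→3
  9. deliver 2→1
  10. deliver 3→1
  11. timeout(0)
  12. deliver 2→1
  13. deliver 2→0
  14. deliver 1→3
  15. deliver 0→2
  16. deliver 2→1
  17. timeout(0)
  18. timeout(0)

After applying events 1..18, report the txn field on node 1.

after 1 — propose(0,'q'): n0:coor/t1/[-]
after 2 — deliver 0→1: n1:part/t1/[-]
after 3 — deliver 1→0: ·
after 4 — deliver 0→3: n3:part/t1/[-]
after 5 — deliver 3→0: ·
after 6 — deliver 0→2: n2:part/t1/[-]
after 7 — deliver 2→0: n0:coor/t1/[q]
after 8 — deliver 0→3: n3:part/t1/[q]
after 9 — deliver 2→1: ·
after 10 — deliver 3→1: ·
after 11 — timeout(0): n0:coor/t2/[q]
after 12 — deliver 2→1: ·
after 13 — deliver 2→0: ·
after 14 — deliver 1→3: ·
after 15 — deliver 0→2: n2:part/t1/[q]
after 16 — deliver 2→1: ·
after 17 — timeout(0): n0:coor/t3/[q]
after 18 — timeout(0): n0:coor/t4/[q]

1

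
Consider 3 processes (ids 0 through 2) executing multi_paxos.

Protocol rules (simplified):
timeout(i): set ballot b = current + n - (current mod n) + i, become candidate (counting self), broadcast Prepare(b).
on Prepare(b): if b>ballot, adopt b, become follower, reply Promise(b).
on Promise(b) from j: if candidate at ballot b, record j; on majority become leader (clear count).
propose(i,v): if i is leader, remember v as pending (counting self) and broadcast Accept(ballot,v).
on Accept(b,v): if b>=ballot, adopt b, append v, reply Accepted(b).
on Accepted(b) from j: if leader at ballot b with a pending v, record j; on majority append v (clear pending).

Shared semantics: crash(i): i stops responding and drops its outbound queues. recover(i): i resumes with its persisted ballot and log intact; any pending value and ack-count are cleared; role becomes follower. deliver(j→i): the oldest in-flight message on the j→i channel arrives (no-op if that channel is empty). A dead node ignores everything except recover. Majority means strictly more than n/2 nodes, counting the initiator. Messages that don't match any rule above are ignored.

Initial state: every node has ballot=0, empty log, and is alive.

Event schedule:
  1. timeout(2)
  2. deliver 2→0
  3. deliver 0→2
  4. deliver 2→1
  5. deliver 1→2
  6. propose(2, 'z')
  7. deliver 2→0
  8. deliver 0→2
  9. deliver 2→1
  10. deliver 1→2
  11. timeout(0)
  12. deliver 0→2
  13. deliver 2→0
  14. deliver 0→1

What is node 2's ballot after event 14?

[1] timeout(2) → N2(cand b5 [-])
[2] deliver 2→0 → N0(foll b5 [-])
[3] deliver 0→2 → N2(lead b5 [-])
[4] deliver 2→1 → N1(foll b5 [-])
[5] deliver 1→2 → ∅
[6] propose(2,'z') → ∅
[7] deliver 2→0 → N0(foll b5 [z])
[8] deliver 0→2 → N2(lead b5 [z])
[9] deliver 2→1 → N1(foll b5 [z])
[10] deliver 1→2 → ∅
[11] timeout(0) → N0(cand b6 [z])
[12] deliver 0→2 → N2(foll b6 [z])
[13] deliver 2→0 → N0(lead b6 [z])
[14] deliver 0→1 → N1(foll b6 [z])

6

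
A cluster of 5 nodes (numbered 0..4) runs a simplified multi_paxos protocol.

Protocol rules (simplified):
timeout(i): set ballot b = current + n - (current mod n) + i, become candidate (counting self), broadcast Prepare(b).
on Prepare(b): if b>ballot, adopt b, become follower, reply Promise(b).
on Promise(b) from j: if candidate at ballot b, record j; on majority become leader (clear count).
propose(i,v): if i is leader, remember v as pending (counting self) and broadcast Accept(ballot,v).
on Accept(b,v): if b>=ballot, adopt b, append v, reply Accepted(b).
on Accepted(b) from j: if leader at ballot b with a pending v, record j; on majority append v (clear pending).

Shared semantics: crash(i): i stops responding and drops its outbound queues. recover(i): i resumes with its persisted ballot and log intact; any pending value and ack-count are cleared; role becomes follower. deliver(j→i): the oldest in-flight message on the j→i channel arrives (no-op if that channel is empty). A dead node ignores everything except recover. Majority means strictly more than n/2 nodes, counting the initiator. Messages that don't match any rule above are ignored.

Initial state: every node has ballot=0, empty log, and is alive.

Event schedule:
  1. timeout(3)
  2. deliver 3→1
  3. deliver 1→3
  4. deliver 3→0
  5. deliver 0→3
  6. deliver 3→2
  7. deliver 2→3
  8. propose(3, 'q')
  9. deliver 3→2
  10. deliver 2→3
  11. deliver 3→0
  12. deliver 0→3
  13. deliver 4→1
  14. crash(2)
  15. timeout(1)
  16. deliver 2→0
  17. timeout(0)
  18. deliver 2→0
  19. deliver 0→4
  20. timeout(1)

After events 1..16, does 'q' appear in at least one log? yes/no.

e1 timeout(3): 3[cand,b=8,-]
e2 deliver 3→1: 1[foll,b=8,-]
e3 deliver 1→3: ·
e4 deliver 3→0: 0[foll,b=8,-]
e5 deliver 0→3: 3[lead,b=8,-]
e6 deliver 3→2: 2[foll,b=8,-]
e7 deliver 2→3: ·
e8 propose(3,'q'): ·
e9 deliver 3→2: 2[foll,b=8,q]
e10 deliver 2→3: ·
e11 deliver 3→0: 0[foll,b=8,q]
e12 deliver 0→3: 3[lead,b=8,q]
e13 deliver 4→1: ·
e14 crash(2): 2[✗foll,b=8,q]
e15 timeout(1): 1[cand,b=11,-]
e16 deliver 2→0: ·

yes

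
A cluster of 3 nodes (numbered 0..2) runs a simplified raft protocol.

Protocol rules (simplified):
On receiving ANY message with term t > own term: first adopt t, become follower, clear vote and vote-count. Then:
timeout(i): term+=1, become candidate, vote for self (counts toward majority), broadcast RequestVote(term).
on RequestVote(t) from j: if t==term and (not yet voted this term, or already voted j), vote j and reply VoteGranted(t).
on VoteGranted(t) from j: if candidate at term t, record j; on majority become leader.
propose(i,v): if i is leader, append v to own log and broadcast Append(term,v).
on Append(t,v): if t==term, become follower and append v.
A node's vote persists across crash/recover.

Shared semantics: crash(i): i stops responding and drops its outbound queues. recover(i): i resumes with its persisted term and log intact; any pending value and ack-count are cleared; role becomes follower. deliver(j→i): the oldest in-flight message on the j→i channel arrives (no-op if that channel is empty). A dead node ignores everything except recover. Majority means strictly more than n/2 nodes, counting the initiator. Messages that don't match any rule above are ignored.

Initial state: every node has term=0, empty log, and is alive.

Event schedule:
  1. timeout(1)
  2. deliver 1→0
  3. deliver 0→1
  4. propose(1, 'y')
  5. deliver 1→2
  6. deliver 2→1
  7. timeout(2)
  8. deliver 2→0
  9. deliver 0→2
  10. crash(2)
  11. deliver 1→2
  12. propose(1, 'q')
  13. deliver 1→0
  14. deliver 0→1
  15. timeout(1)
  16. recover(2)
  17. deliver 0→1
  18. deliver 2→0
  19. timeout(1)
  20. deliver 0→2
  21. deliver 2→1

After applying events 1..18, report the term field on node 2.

2

e1 timeout(1): 1[cand,t=1,-]
e2 deliver 1→0: 0[foll,t=1,-]
e3 deliver 0→1: 1[lead,t=1,-]
e4 propose(1,'y'): 1[lead,t=1,y]
e5 deliver 1→2: 2[foll,t=1,-]
e6 deliver 2→1: ·
e7 timeout(2): 2[cand,t=2,-]
e8 deliver 2→0: 0[foll,t=2,-]
e9 deliver 0→2: 2[lead,t=2,-]
e10 crash(2): 2[✗lead,t=2,-]
e11 deliver 1→2: ·
e12 propose(1,'q'): 1[lead,t=1,y,q]
e13 deliver 1→0: ·
e14 deliver 0→1: ·
e15 timeout(1): 1[cand,t=2,y,q]
e16 recover(2): 2[foll,t=2,-]
e17 deliver 0→1: ·
e18 deliver 2→0: ·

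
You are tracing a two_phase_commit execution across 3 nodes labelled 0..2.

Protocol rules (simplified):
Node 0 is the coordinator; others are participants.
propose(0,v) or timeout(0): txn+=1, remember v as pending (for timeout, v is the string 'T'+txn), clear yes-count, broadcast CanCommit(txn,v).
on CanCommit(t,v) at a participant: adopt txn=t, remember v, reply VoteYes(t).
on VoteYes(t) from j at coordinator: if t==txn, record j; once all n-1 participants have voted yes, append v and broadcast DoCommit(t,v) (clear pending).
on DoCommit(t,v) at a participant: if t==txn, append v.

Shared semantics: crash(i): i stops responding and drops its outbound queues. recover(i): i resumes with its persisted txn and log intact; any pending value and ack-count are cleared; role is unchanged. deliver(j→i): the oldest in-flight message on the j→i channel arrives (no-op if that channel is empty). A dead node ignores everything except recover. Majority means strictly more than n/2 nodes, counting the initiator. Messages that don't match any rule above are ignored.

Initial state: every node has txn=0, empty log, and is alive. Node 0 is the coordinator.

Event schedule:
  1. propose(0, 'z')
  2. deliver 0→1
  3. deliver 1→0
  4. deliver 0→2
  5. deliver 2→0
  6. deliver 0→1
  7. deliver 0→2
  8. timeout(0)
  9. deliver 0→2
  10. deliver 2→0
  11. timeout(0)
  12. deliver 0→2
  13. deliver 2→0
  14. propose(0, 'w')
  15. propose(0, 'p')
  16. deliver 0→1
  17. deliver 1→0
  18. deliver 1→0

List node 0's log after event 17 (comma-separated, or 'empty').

z

1. propose(0,'z'):  <0:coor t1 ->
2. deliver 0→1:  <1:part t1 ->
3. deliver 1→0:  nop
4. deliver 0→2:  <2:part t1 ->
5. deliver 2→0:  <0:coor t1 z>
6. deliver 0→1:  <1:part t1 z>
7. deliver 0→2:  <2:part t1 z>
8. timeout(0):  <0:coor t2 z>
9. deliver 0→2:  <2:part t2 z>
10. deliver 2→0:  nop
11. timeout(0):  <0:coor t3 z>
12. deliver 0→2:  <2:part t3 z>
13. deliver 2→0:  nop
14. propose(0,'w'):  <0:coor t4 z>
15. propose(0,'p'):  <0:coor t5 z>
16. deliver 0→1:  <1:part t2 z>
17. deliver 1→0:  nop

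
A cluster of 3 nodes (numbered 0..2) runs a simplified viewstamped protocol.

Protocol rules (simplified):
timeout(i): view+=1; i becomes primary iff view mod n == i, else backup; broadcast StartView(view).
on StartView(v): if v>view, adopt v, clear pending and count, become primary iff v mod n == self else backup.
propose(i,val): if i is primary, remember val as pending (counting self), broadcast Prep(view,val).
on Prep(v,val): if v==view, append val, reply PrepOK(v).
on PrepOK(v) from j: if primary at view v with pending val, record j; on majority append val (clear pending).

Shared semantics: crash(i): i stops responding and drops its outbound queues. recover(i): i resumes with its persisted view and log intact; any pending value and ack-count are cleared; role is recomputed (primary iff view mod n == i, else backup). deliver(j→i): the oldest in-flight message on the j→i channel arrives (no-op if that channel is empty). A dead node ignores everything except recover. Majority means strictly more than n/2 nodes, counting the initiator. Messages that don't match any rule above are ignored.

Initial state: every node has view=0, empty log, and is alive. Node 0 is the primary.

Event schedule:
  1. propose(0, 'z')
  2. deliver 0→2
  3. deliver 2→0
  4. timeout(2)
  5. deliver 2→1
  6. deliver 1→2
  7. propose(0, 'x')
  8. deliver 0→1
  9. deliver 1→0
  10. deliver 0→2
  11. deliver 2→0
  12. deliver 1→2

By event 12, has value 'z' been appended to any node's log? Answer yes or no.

1. propose(0,'z'):  nop
2. deliver 0→2:  <2:back v0 z>
3. deliver 2→0:  <0:prim v0 z>
4. timeout(2):  <2:back v1 z>
5. deliver 2→1:  <1:prim v1 ->
6. deliver 1→2:  nop
7. propose(0,'x'):  nop
8. deliver 0→1:  nop
9. deliver 1→0:  nop
10. deliver 0→2:  nop
11. deliver 2→0:  <0:back v1 z>
12. deliver 1→2:  nop

yes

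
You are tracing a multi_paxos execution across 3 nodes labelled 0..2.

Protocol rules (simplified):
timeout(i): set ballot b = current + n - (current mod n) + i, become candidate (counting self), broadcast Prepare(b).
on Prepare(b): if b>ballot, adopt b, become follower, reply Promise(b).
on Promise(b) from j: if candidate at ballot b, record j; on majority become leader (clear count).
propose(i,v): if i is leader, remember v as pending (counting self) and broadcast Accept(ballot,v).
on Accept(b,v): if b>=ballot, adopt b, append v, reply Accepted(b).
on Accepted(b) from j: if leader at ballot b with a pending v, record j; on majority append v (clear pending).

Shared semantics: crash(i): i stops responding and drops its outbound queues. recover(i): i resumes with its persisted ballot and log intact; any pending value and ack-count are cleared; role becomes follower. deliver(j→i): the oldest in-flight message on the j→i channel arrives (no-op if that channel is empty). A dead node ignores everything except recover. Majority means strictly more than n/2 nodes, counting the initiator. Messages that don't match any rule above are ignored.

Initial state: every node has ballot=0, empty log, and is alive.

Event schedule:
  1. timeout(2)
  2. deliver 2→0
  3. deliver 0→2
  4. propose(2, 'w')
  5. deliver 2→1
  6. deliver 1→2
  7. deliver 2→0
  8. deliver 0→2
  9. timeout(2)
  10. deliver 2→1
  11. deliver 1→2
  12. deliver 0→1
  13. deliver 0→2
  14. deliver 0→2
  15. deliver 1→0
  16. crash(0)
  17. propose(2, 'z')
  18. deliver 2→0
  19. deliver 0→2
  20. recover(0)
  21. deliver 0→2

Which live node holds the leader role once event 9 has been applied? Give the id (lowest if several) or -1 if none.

1. timeout(2):  <2:cand b5 ->
2. deliver 2→0:  <0:foll b5 ->
3. deliver 0→2:  <2:lead b5 ->
4. propose(2,'w'):  nop
5. deliver 2→1:  <1:foll b5 ->
6. deliver 1→2:  nop
7. deliver 2→0:  <0:foll b5 w>
8. deliver 0→2:  <2:lead b5 w>
9. timeout(2):  <2:cand b8 w>

-1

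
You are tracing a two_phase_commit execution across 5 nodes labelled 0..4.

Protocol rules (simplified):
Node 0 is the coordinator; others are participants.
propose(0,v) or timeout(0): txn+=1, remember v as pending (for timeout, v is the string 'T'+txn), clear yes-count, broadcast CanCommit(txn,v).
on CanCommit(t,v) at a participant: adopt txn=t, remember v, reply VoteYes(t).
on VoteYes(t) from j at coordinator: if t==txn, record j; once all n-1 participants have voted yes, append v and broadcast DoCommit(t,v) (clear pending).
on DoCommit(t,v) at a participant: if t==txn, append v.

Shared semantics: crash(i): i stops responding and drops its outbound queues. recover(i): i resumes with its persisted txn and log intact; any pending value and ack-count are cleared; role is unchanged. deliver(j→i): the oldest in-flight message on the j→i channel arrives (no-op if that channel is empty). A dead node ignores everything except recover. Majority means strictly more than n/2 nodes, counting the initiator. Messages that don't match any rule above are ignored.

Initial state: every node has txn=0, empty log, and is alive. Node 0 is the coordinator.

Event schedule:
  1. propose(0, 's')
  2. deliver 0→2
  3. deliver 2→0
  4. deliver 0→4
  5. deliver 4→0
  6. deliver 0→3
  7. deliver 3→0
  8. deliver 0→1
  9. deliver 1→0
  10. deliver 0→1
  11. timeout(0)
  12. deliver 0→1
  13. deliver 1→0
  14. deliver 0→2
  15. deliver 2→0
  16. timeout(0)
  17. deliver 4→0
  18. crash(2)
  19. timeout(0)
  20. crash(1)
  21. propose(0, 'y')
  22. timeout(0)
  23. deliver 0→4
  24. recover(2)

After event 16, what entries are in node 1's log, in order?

s

step 1 propose(0,'s'): 0={coor,t=1,log=-}
step 2 deliver 0→2: 2={part,t=1,log=-}
step 3 deliver 2→0: —
step 4 deliver 0→4: 4={part,t=1,log=-}
step 5 deliver 4→0: —
step 6 deliver 0→3: 3={part,t=1,log=-}
step 7 deliver 3→0: —
step 8 deliver 0→1: 1={part,t=1,log=-}
step 9 deliver 1→0: 0={coor,t=1,log=s}
step 10 deliver 0→1: 1={part,t=1,log=s}
step 11 timeout(0): 0={coor,t=2,log=s}
step 12 deliver 0→1: 1={part,t=2,log=s}
step 13 deliver 1→0: —
step 14 deliver 0→2: 2={part,t=1,log=s}
step 15 deliver 2→0: —
step 16 timeout(0): 0={coor,t=3,log=s}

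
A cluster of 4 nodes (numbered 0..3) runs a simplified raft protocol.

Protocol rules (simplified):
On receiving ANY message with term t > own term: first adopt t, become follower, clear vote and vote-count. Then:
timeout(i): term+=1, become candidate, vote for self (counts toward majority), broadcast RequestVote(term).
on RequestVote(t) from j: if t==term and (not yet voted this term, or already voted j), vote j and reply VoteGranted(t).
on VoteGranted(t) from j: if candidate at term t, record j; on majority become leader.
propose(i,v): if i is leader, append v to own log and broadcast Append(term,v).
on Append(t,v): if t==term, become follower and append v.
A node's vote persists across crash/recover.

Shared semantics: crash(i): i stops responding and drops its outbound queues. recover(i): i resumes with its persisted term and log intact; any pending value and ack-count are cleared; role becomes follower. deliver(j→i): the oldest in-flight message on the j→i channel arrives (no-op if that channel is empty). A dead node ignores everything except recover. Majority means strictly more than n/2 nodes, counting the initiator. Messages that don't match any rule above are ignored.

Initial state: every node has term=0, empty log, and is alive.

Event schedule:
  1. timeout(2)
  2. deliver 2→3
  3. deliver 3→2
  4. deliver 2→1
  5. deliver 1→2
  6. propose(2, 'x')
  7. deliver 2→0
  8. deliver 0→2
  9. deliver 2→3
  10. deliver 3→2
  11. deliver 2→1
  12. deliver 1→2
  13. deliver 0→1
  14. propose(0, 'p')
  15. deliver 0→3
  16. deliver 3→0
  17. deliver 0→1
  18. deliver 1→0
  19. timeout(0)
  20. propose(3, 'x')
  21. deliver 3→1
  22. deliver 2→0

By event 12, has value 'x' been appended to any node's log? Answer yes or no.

step 1 timeout(2): 2={cand,t=1,log=-}
step 2 deliver 2→3: 3={foll,t=1,log=-}
step 3 deliver 3→2: —
step 4 deliver 2→1: 1={foll,t=1,log=-}
step 5 deliver 1→2: 2={lead,t=1,log=-}
step 6 propose(2,'x'): 2={lead,t=1,log=x}
step 7 deliver 2→0: 0={foll,t=1,log=-}
step 8 deliver 0→2: —
step 9 deliver 2→3: 3={foll,t=1,log=x}
step 10 deliver 3→2: —
step 11 deliver 2→1: 1={foll,t=1,log=x}
step 12 deliver 1→2: —

yes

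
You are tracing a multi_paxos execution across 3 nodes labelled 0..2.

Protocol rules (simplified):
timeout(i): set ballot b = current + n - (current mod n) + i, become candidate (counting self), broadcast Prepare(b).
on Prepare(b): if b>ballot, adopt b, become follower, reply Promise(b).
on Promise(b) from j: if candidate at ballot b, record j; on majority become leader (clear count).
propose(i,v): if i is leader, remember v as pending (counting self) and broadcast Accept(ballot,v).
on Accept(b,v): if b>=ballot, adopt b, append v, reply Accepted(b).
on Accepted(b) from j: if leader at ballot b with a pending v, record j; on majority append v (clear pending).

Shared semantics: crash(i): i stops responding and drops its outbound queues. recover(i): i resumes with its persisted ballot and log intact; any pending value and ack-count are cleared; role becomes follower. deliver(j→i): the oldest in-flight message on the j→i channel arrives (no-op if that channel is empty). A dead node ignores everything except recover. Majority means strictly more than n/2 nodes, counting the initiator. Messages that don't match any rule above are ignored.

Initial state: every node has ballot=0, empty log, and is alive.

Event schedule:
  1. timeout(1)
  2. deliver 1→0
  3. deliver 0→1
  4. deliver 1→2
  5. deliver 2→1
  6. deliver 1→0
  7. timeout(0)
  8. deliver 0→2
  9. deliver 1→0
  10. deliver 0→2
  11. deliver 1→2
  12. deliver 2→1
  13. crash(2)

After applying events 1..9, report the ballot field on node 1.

4

e1 timeout(1): 1[cand,b=4,-]
e2 deliver 1→0: 0[foll,b=4,-]
e3 deliver 0→1: 1[lead,b=4,-]
e4 deliver 1→2: 2[foll,b=4,-]
e5 deliver 2→1: ·
e6 deliver 1→0: ·
e7 timeout(0): 0[cand,b=6,-]
e8 deliver 0→2: 2[foll,b=6,-]
e9 deliver 1→0: ·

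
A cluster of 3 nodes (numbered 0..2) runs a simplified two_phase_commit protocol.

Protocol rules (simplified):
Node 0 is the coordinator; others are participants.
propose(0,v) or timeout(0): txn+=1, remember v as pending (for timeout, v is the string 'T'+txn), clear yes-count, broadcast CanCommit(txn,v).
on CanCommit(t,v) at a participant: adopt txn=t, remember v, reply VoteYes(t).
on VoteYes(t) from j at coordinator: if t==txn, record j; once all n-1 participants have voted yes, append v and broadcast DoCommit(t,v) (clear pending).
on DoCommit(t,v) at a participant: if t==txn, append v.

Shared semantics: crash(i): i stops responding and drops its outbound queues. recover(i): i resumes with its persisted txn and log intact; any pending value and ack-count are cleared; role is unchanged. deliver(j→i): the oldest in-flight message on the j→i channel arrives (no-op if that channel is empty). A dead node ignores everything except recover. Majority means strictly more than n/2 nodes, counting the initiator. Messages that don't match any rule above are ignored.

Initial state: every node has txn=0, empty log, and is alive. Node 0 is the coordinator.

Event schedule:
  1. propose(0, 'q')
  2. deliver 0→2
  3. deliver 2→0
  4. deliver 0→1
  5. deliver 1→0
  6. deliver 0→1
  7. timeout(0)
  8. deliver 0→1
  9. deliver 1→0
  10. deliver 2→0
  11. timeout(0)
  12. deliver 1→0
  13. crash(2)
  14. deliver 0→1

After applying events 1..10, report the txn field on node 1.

2

1. propose(0,'q'):  <0:coor t1 ->
2. deliver 0→2:  <2:part t1 ->
3. deliver 2→0:  nop
4. deliver 0→1:  <1:part t1 ->
5. deliver 1→0:  <0:coor t1 q>
6. deliver 0→1:  <1:part t1 q>
7. timeout(0):  <0:coor t2 q>
8. deliver 0→1:  <1:part t2 q>
9. deliver 1→0:  nop
10. deliver 2→0:  nop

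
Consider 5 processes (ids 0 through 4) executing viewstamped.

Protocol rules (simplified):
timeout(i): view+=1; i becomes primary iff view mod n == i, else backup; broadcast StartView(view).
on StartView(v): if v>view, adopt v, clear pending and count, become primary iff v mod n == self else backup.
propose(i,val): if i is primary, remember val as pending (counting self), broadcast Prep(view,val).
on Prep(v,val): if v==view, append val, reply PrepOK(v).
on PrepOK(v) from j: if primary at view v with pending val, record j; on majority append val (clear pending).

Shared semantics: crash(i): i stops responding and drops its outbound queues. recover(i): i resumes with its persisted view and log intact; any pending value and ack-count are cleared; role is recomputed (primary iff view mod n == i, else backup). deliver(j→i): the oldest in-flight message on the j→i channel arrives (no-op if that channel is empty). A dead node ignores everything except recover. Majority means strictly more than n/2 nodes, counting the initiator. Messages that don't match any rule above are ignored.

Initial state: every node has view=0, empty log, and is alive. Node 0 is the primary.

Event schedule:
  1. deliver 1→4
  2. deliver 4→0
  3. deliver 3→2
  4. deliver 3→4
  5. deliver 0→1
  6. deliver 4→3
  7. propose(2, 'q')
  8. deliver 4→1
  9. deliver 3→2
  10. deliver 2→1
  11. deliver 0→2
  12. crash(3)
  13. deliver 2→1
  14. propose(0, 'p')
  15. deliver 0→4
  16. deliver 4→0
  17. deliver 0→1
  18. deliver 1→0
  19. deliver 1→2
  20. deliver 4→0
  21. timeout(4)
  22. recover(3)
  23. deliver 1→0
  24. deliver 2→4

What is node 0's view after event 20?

0

after 1 — deliver 1→4: ·
after 2 — deliver 4→0: ·
after 3 — deliver 3→2: ·
after 4 — deliver 3→4: ·
after 5 — deliver 0→1: ·
after 6 — deliver 4→3: ·
after 7 — propose(2,'q'): ·
after 8 — deliver 4→1: ·
after 9 — deliver 3→2: ·
after 10 — deliver 2→1: ·
after 11 — deliver 0→2: ·
after 12 — crash(3): n3:✗back/v0/[-]
after 13 — deliver 2→1: ·
after 14 — propose(0,'p'): ·
after 15 — deliver 0→4: n4:back/v0/[p]
after 16 — deliver 4→0: ·
after 17 — deliver 0→1: n1:back/v0/[p]
after 18 — deliver 1→0: n0:prim/v0/[p]
after 19 — deliver 1→2: ·
after 20 — deliver 4→0: ·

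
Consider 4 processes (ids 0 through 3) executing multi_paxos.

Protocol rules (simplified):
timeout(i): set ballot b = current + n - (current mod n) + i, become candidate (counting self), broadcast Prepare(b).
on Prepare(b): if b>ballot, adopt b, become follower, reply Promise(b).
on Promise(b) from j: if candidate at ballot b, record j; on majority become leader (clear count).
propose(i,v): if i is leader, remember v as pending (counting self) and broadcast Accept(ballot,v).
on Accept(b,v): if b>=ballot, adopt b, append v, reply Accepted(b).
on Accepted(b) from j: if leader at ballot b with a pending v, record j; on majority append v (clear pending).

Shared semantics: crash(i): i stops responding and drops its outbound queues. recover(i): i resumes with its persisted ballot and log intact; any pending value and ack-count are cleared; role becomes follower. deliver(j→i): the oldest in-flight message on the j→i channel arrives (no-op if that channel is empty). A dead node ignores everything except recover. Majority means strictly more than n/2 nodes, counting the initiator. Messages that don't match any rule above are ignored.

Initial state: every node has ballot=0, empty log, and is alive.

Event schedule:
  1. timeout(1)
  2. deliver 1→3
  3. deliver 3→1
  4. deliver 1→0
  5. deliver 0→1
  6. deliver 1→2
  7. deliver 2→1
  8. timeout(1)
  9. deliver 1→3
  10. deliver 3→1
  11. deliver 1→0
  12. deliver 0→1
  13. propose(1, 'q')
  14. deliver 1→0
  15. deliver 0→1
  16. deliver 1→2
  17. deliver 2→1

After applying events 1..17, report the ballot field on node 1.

9

after 1 — timeout(1): n1:cand/b5/[-]
after 2 — deliver 1→3: n3:foll/b5/[-]
after 3 — deliver 3→1: ·
after 4 — deliver 1→0: n0:foll/b5/[-]
after 5 — deliver 0→1: n1:lead/b5/[-]
after 6 — deliver 1→2: n2:foll/b5/[-]
after 7 — deliver 2→1: ·
after 8 — timeout(1): n1:cand/b9/[-]
after 9 — deliver 1→3: n3:foll/b9/[-]
after 10 — deliver 3→1: ·
after 11 — deliver 1→0: n0:foll/b9/[-]
after 12 — deliver 0→1: n1:lead/b9/[-]
after 13 — propose(1,'q'): ·
after 14 — deliver 1→0: n0:foll/b9/[q]
after 15 — deliver 0→1: ·
after 16 — deliver 1→2: n2:foll/b9/[-]
after 17 — deliver 2→1: ·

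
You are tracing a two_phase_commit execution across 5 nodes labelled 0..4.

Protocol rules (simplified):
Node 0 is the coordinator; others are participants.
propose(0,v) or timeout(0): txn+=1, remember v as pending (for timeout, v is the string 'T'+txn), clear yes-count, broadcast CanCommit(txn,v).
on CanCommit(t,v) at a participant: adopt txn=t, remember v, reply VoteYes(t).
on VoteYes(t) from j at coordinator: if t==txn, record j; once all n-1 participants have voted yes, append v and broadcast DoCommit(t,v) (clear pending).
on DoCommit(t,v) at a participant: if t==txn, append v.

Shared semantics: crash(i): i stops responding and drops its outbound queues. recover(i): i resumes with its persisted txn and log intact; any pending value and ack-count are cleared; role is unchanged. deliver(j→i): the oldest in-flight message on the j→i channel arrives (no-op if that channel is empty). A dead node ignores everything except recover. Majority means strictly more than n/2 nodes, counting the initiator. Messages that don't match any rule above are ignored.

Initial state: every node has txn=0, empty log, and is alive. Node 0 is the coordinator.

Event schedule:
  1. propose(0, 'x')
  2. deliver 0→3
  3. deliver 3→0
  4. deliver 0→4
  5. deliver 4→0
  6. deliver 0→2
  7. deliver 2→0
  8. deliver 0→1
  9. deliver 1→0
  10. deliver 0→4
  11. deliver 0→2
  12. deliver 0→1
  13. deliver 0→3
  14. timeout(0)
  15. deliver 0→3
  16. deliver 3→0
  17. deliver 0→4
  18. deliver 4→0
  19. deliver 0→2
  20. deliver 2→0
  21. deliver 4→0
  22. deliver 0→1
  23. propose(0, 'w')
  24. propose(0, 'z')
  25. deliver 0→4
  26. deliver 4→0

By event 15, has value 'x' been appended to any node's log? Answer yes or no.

[1] propose(0,'x') → N0(coor t1 [-])
[2] deliver 0→3 → N3(part t1 [-])
[3] deliver 3→0 → ∅
[4] deliver 0→4 → N4(part t1 [-])
[5] deliver 4→0 → ∅
[6] deliver 0→2 → N2(part t1 [-])
[7] deliver 2→0 → ∅
[8] deliver 0→1 → N1(part t1 [-])
[9] deliver 1→0 → N0(coor t1 [x])
[10] deliver 0→4 → N4(part t1 [x])
[11] deliver 0→2 → N2(part t1 [x])
[12] deliver 0→1 → N1(part t1 [x])
[13] deliver 0→3 → N3(part t1 [x])
[14] timeout(0) → N0(coor t2 [x])
[15] deliver 0→3 → N3(part t2 [x])

yes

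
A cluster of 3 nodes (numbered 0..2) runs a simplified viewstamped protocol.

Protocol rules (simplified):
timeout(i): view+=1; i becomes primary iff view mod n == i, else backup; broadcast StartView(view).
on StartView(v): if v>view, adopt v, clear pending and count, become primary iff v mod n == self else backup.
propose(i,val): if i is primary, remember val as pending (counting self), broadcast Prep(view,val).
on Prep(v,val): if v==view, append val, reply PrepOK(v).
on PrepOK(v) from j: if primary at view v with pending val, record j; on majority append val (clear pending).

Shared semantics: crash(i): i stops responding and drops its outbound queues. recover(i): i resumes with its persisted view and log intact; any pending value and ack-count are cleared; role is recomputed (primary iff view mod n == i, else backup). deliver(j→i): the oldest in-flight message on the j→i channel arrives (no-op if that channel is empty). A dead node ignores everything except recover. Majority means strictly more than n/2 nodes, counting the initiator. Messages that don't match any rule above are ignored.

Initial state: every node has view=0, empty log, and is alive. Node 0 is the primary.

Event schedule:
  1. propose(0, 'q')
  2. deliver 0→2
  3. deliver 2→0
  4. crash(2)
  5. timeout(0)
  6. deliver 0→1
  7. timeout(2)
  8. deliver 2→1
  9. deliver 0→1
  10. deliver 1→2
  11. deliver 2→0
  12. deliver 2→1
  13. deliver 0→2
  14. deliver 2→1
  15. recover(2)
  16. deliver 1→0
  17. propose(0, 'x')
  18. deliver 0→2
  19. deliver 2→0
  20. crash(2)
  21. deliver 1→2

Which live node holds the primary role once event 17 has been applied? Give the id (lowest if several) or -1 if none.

1

[1] propose(0,'q') → ∅
[2] deliver 0→2 → N2(back v0 [q])
[3] deliver 2→0 → N0(prim v0 [q])
[4] crash(2) → N2(✗back v0 [q])
[5] timeout(0) → N0(back v1 [q])
[6] deliver 0→1 → N1(back v0 [q])
[7] timeout(2) → ∅
[8] deliver 2→1 → ∅
[9] deliver 0→1 → N1(prim v1 [q])
[10] deliver 1→2 → ∅
[11] deliver 2→0 → ∅
[12] deliver 2→1 → ∅
[13] deliver 0→2 → ∅
[14] deliver 2→1 → ∅
[15] recover(2) → N2(back v0 [q])
[16] deliver 1→0 → ∅
[17] propose(0,'x') → ∅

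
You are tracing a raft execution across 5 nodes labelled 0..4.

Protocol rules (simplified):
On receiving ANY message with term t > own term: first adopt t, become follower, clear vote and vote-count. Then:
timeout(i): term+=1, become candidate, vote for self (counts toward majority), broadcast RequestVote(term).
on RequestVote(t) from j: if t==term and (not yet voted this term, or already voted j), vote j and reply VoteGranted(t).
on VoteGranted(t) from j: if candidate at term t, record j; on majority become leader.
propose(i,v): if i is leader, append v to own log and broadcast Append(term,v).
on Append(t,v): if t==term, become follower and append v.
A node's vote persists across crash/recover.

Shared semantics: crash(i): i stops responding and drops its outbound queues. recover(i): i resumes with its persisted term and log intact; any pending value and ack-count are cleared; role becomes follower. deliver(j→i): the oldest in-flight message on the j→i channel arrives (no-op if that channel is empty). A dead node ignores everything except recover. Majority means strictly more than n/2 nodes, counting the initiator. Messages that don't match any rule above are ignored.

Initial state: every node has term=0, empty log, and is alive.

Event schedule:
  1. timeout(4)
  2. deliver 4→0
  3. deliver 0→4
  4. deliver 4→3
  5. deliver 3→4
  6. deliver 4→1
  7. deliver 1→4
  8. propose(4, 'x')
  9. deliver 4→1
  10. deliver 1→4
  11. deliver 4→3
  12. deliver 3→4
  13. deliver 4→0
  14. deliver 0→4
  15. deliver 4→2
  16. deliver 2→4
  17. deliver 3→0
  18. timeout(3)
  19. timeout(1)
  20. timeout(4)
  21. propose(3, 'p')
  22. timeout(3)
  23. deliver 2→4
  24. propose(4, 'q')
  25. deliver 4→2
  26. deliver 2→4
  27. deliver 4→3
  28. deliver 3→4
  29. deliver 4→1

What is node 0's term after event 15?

1

[1] timeout(4) → N4(cand t1 [-])
[2] deliver 4→0 → N0(foll t1 [-])
[3] deliver 0→4 → ∅
[4] deliver 4→3 → N3(foll t1 [-])
[5] deliver 3→4 → N4(lead t1 [-])
[6] deliver 4→1 → N1(foll t1 [-])
[7] deliver 1→4 → ∅
[8] propose(4,'x') → N4(lead t1 [x])
[9] deliver 4→1 → N1(foll t1 [x])
[10] deliver 1→4 → ∅
[11] deliver 4→3 → N3(foll t1 [x])
[12] deliver 3→4 → ∅
[13] deliver 4→0 → N0(foll t1 [x])
[14] deliver 0→4 → ∅
[15] deliver 4→2 → N2(foll t1 [-])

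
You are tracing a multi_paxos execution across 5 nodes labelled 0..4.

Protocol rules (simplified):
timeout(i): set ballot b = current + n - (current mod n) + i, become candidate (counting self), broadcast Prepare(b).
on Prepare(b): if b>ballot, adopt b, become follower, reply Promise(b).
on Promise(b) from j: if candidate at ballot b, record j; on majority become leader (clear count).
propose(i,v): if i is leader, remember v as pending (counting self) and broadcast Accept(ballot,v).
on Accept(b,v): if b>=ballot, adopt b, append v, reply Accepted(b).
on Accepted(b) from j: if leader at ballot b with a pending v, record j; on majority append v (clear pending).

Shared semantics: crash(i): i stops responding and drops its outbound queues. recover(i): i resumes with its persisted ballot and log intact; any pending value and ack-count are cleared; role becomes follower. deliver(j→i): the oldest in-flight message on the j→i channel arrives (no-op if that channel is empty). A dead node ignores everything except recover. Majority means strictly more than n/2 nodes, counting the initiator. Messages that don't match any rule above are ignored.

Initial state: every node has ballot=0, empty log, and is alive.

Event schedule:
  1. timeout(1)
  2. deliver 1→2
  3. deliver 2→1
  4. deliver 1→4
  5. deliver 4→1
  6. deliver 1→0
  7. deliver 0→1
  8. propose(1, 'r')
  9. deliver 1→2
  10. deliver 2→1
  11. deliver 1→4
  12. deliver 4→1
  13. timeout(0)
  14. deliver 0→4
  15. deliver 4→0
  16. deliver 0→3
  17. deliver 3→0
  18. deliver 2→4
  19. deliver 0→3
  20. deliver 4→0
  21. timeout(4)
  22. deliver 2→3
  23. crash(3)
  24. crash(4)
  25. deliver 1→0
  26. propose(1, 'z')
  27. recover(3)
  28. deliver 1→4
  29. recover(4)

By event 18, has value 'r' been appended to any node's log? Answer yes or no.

yes

step 1 timeout(1): 1={cand,b=6,log=-}
step 2 deliver 1→2: 2={foll,b=6,log=-}
step 3 deliver 2→1: —
step 4 deliver 1→4: 4={foll,b=6,log=-}
step 5 deliver 4→1: 1={lead,b=6,log=-}
step 6 deliver 1→0: 0={foll,b=6,log=-}
step 7 deliver 0→1: —
step 8 propose(1,'r'): —
step 9 deliver 1→2: 2={foll,b=6,log=r}
step 10 deliver 2→1: —
step 11 deliver 1→4: 4={foll,b=6,log=r}
step 12 deliver 4→1: 1={lead,b=6,log=r}
step 13 timeout(0): 0={cand,b=10,log=-}
step 14 deliver 0→4: 4={foll,b=10,log=r}
step 15 deliver 4→0: —
step 16 deliver 0→3: 3={foll,b=10,log=-}
step 17 deliver 3→0: 0={lead,b=10,log=-}
step 18 deliver 2→4: —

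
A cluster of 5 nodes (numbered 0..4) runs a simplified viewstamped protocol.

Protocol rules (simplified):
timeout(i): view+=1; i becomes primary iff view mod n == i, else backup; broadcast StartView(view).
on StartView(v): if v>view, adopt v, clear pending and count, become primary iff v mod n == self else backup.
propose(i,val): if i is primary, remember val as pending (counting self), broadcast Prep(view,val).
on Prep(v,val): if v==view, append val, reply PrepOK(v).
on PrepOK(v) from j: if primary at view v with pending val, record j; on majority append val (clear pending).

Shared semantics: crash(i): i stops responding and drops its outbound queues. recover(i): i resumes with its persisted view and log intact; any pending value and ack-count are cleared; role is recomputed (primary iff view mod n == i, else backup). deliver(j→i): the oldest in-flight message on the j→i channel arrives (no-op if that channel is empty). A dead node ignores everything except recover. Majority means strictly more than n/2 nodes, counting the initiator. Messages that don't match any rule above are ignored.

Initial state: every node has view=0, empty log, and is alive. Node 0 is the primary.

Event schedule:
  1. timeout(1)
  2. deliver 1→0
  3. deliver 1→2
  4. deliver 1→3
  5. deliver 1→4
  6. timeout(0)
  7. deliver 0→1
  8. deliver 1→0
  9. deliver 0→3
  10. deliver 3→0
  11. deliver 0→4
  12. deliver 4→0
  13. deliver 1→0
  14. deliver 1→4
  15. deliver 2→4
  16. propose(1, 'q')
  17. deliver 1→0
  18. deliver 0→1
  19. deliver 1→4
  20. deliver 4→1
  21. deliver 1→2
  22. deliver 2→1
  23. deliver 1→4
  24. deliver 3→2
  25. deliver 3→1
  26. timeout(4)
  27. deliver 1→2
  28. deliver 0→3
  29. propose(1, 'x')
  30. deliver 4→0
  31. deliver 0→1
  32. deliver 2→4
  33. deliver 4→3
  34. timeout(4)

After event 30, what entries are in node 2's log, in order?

step 1 timeout(1): 1={prim,v=1,log=-}
step 2 deliver 1→0: 0={back,v=1,log=-}
step 3 deliver 1→2: 2={back,v=1,log=-}
step 4 deliver 1→3: 3={back,v=1,log=-}
step 5 deliver 1→4: 4={back,v=1,log=-}
step 6 timeout(0): 0={back,v=2,log=-}
step 7 deliver 0→1: 1={back,v=2,log=-}
step 8 deliver 1→0: —
step 9 deliver 0→3: 3={back,v=2,log=-}
step 10 deliver 3→0: —
step 11 deliver 0→4: 4={back,v=2,log=-}
step 12 deliver 4→0: —
step 13 deliver 1→0: —
step 14 deliver 1→4: —
step 15 deliver 2→4: —
step 16 propose(1,'q'): —
step 17 deliver 1→0: —
step 18 deliver 0→1: —
step 19 deliver 1→4: —
step 20 deliver 4→1: —
step 21 deliver 1→2: —
step 22 deliver 2→1: —
step 23 deliver 1→4: —
step 24 deliver 3→2: —
step 25 deliver 3→1: —
step 26 timeout(4): 4={back,v=3,log=-}
step 27 deliver 1→2: —
step 28 deliver 0→3: —
step 29 propose(1,'x'): —
step 30 deliver 4→0: 0={back,v=3,log=-}

empty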